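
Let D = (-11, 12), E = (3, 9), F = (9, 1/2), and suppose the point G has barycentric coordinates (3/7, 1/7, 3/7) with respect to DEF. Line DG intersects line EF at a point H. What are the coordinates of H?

(15/2, 21/8)

Line DG meets EF where the D-coordinate vanishes; zeroing G's D-weight and renormalizing leaves E, F-weights 1/7 : 3/7 → (1/4, 3/4).
So H = (1/4)·E + (3/4)·F = (15/2, 21/8).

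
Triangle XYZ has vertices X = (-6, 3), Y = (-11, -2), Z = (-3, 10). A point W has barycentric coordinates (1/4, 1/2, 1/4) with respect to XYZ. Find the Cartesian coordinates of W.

(-31/4, 9/4)

W = (1/4)·X + (1/2)·Y + (1/4)·Z.
x-coordinate: (1/4)·(-6) + (1/2)·(-11) + (1/4)·(-3) = -31/4.
y-coordinate: (1/4)·3 + (1/2)·(-2) + (1/4)·10 = 9/4.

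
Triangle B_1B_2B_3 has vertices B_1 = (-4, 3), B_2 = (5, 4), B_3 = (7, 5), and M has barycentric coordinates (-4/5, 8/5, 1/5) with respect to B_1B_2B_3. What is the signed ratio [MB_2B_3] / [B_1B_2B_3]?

The signed ratio [MB_2B_3]/[B_1B_2B_3] equals the barycentric coordinate of M at vertex B_1, which is -4/5.

-4/5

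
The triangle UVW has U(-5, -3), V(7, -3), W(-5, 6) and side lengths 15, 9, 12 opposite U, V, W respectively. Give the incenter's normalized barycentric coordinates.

(5/12, 1/4, 1/3)

The incenter has barycentric coordinates proportional to the opposite side lengths: (15 : 9 : 12).
Normalizing by 15+9+12 = 36 gives (5/12, 1/4, 1/3).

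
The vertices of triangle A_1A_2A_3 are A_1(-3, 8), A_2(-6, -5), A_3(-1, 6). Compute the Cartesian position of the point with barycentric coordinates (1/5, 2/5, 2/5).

P = (1/5)·A_1 + (2/5)·A_2 + (2/5)·A_3.
x-coordinate: (1/5)·(-3) + (2/5)·(-6) + (2/5)·(-1) = -17/5.
y-coordinate: (1/5)·8 + (2/5)·(-5) + (2/5)·6 = 2.

(-17/5, 2)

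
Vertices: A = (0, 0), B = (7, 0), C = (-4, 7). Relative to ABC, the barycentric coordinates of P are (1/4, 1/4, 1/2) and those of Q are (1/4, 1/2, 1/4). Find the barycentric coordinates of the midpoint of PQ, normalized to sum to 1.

Since both coordinate triples sum to 1, the midpoint's barycentrics are the componentwise average.
(1/4+1/4)/2 = 1/4; similarly 3/8 and 3/8.

(1/4, 3/8, 3/8)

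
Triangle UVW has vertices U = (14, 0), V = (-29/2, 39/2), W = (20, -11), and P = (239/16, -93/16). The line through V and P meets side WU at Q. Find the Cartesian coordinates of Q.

Barycentric coordinates of P with respect to UVW: (1/8, 1/8, 3/4).
On side WU the V-coordinate is zero; dropping P's V-weight 1/8 and renormalizing the remaining 3/4 : 1/8 gives weights 6/7, 1/7 on W, U.
Q = (6/7)·(20, -11) + (1/7)·(14, 0) = (134/7, -66/7).

(134/7, -66/7)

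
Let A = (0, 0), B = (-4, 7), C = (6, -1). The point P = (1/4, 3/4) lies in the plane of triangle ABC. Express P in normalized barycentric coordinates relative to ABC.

(3/4, 1/8, 1/8)

Signed area of the reference triangle: [ABC] = ½·(0·(7−(-1)) + (-4)·(-1−0) + 6·(0−7)) = ½·(0 + 4 − 42) = -19.
[PBC] = ½·((1/4)·(7−(-1)) + (-4)·(-1−(3/4)) + 6·(3/4−7)) = ½·(2 + 7 − 75/2) = -57/4, so the A-coordinate is (-57/4)/(-19) = 3/4.
[APC] = ½·(0·(3/4−(-1)) + (1/4)·(-1−0) + 6·(0−(3/4))) = ½·(0 − 1/4 − 9/2) = -19/8, so the B-coordinate is 1/8.
[ABP] = ½·(0·(7−(3/4)) + (-4)·(3/4−0) + (1/4)·(0−7)) = ½·(0 − 3 − 7/4) = -19/8, so the C-coordinate is 1/8.
Check: 3/4 + 1/8 + 1/8 = 1.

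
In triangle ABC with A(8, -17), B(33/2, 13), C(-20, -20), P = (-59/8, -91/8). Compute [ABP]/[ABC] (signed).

5/8

[ABC] = ½·(8·(13−(-20)) + (33/2)·(-20−(-17)) + (-20)·(-17−13)) = ½·(264 − 99/2 + 600) = 1629/4.
[ABP] = ½·(8·(13−(-91/8)) + (33/2)·(-91/8−(-17)) + (-59/8)·(-17−13)) = ½·(195 + 1485/16 + 885/4) = 8145/32, so the ratio is (8145/32)/(1629/4) = 5/8.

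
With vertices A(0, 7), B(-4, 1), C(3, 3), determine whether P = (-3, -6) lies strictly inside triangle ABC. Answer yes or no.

no

Barycentric coordinates of P: (-3/2, 3/2, 1).
The three coordinates are negative, positive, positive; a point is interior exactly when all three are positive.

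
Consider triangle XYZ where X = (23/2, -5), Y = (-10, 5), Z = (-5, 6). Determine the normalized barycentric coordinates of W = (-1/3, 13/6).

Signed area of the reference triangle: [XYZ] = ½·((23/2)·(5−6) + (-10)·(6−(-5)) + (-5)·(-5−5)) = ½·(-23/2 − 110 + 50) = -143/4.
[WYZ] = ½·((-1/3)·(5−6) + (-10)·(6−(13/6)) + (-5)·(13/6−5)) = ½·(1/3 − 115/3 + 85/6) = -143/12, so the X-coordinate is (-143/12)/(-143/4) = 1/3.
[XWZ] = ½·((23/2)·(13/6−6) + (-1/3)·(6−(-5)) + (-5)·(-5−(13/6))) = ½·(-529/12 − 11/3 + 215/6) = -143/24, so the Y-coordinate is 1/6.
[XYW] = ½·((23/2)·(5−(13/6)) + (-10)·(13/6−(-5)) + (-1/3)·(-5−5)) = ½·(391/12 − 215/3 + 10/3) = -143/8, so the Z-coordinate is 1/2.
Check: 1/3 + 1/6 + 1/2 = 1.

(1/3, 1/6, 1/2)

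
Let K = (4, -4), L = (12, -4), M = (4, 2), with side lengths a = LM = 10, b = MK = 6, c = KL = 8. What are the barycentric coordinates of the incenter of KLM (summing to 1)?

(5/12, 1/4, 1/3)

The incenter has barycentric coordinates proportional to the opposite side lengths: (10 : 6 : 8).
Normalizing by 10+6+8 = 24 gives (5/12, 1/4, 1/3).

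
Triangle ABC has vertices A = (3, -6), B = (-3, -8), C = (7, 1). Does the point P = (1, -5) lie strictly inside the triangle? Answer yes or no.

Barycentric coordinates of P: (3/17, 9/17, 5/17).
The three coordinates are positive, positive, positive; a point is interior exactly when all three are positive.

yes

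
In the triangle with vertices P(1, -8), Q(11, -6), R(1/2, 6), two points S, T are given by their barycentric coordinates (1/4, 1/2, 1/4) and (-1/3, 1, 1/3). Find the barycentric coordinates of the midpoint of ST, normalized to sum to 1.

(-1/24, 3/4, 7/24)

Since both coordinate triples sum to 1, the midpoint's barycentrics are the componentwise average.
(1/4+-1/3)/2 = -1/24; similarly 3/4 and 7/24.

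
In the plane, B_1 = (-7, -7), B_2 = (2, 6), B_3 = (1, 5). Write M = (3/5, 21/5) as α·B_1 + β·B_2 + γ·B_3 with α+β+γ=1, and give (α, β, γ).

Signed area of the reference triangle: [B_1B_2B_3] = ½·((-7)·(6−5) + 2·(5−(-7)) + 1·(-7−6)) = ½·(-7 + 24 − 13) = 2.
[MB_2B_3] = ½·((3/5)·(6−5) + 2·(5−(21/5)) + 1·(21/5−6)) = ½·(3/5 + 8/5 − 9/5) = 1/5, so the B_1-coordinate is (1/5)/2 = 1/10.
[B_1MB_3] = ½·((-7)·(21/5−5) + (3/5)·(5−(-7)) + 1·(-7−(21/5))) = ½·(28/5 + 36/5 − 56/5) = 4/5, so the B_2-coordinate is 2/5.
[B_1B_2M] = ½·((-7)·(6−(21/5)) + 2·(21/5−(-7)) + (3/5)·(-7−6)) = ½·(-63/5 + 112/5 − 39/5) = 1, so the B_3-coordinate is 1/2.
Check: 1/10 + 2/5 + 1/2 = 1.

(1/10, 2/5, 1/2)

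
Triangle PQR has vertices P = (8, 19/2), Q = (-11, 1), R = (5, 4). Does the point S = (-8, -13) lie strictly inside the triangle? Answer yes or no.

no

Barycentric coordinates of S: (-233/79, 41/158, 583/158).
The three coordinates are negative, positive, positive; a point is interior exactly when all three are positive.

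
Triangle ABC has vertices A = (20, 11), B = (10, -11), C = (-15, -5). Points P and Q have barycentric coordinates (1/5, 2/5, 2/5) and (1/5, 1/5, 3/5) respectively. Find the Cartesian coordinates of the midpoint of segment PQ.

(-1/2, -18/5)

Barycentric coordinates of the midpoint are the average: (1/5, 3/10, 1/2).
Converting: (1/5)·A + (3/10)·B + (1/2)·C = (-1/2, -18/5).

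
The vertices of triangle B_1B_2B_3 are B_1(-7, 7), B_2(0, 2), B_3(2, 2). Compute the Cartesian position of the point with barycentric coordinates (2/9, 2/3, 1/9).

M = (2/9)·B_1 + (2/3)·B_2 + (1/9)·B_3.
x-coordinate: (2/9)·(-7) + (2/3)·0 + (1/9)·2 = -4/3.
y-coordinate: (2/9)·7 + (2/3)·2 + (1/9)·2 = 28/9.

(-4/3, 28/9)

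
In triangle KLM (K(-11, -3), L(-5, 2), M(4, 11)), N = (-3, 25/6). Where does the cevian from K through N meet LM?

Barycentric coordinates of N with respect to KLM: (1/6, 1/2, 1/3).
On side LM the K-coordinate is zero; dropping N's K-weight 1/6 and renormalizing the remaining 1/2 : 1/3 gives weights 3/5, 2/5 on L, M.
J = (3/5)·(-5, 2) + (2/5)·(4, 11) = (-7/5, 28/5).

(-7/5, 28/5)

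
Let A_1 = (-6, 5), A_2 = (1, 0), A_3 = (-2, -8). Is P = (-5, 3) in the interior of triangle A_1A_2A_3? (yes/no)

Barycentric coordinates of P: (57/71, 5/71, 9/71).
The three coordinates are positive, positive, positive; a point is interior exactly when all three are positive.

yes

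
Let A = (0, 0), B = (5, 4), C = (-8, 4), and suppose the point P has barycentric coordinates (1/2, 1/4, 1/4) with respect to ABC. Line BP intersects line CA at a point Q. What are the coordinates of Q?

Line BP meets CA where the B-coordinate vanishes; zeroing P's B-weight and renormalizing leaves C, A-weights 1/4 : 1/2 → (1/3, 2/3).
So Q = (1/3)·C + (2/3)·A = (-8/3, 4/3).

(-8/3, 4/3)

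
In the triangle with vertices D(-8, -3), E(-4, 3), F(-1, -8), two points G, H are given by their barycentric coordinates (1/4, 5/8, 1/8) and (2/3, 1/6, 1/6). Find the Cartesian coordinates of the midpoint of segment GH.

(-259/48, -65/48)

Barycentric coordinates of the midpoint are the average: (11/24, 19/48, 7/48).
Converting: (11/24)·D + (19/48)·E + (7/48)·F = (-259/48, -65/48).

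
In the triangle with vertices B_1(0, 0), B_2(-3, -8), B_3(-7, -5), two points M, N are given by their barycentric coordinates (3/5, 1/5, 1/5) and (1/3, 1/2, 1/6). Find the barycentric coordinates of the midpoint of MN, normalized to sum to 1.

Since both coordinate triples sum to 1, the midpoint's barycentrics are the componentwise average.
(3/5+1/3)/2 = 7/15; similarly 7/20 and 11/60.

(7/15, 7/20, 11/60)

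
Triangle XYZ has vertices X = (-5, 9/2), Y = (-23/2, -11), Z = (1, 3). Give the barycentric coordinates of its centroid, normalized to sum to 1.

(1/3, 1/3, 1/3)

The centroid is the average of the vertices, so each weight is 1/3.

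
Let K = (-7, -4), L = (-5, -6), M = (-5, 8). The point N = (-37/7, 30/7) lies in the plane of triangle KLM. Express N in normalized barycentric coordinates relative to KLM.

Signed area of the reference triangle: [KLM] = ½·((-7)·(-6−8) + (-5)·(8−(-4)) + (-5)·(-4−(-6))) = ½·(98 − 60 − 10) = 14.
[NLM] = ½·((-37/7)·(-6−8) + (-5)·(8−(30/7)) + (-5)·(30/7−(-6))) = ½·(74 − 130/7 − 360/7) = 2, so the K-coordinate is 2/14 = 1/7.
[KNM] = ½·((-7)·(30/7−8) + (-37/7)·(8−(-4)) + (-5)·(-4−(30/7))) = ½·(26 − 444/7 + 290/7) = 2, so the L-coordinate is 1/7.
[KLN] = ½·((-7)·(-6−(30/7)) + (-5)·(30/7−(-4)) + (-37/7)·(-4−(-6))) = ½·(72 − 290/7 − 74/7) = 10, so the M-coordinate is 5/7.
Check: 1/7 + 1/7 + 5/7 = 1.

(1/7, 1/7, 5/7)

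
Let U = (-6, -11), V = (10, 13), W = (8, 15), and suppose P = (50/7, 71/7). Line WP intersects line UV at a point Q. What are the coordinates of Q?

(34/5, 41/5)

Barycentric coordinates of P with respect to UVW: (1/7, 4/7, 2/7).
On side UV the W-coordinate is zero; dropping P's W-weight 2/7 and renormalizing the remaining 1/7 : 4/7 gives weights 1/5, 4/5 on U, V.
Q = (1/5)·(-6, -11) + (4/5)·(10, 13) = (34/5, 41/5).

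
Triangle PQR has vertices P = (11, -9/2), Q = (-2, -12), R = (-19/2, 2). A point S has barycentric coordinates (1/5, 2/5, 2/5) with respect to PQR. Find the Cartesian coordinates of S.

S = (1/5)·P + (2/5)·Q + (2/5)·R.
x-coordinate: (1/5)·11 + (2/5)·(-2) + (2/5)·(-19/2) = -12/5.
y-coordinate: (1/5)·(-9/2) + (2/5)·(-12) + (2/5)·2 = -49/10.

(-12/5, -49/10)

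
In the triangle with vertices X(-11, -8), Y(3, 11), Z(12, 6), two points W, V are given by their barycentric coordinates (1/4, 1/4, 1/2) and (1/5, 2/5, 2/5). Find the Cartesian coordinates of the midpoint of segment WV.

(39/10, 179/40)

Barycentric coordinates of the midpoint are the average: (9/40, 13/40, 9/20).
Converting: (9/40)·X + (13/40)·Y + (9/20)·Z = (39/10, 179/40).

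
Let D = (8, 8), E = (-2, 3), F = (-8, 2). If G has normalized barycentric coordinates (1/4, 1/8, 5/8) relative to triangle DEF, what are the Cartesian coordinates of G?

(-13/4, 29/8)

G = (1/4)·D + (1/8)·E + (5/8)·F.
x-coordinate: (1/4)·8 + (1/8)·(-2) + (5/8)·(-8) = -13/4.
y-coordinate: (1/4)·8 + (1/8)·3 + (5/8)·2 = 29/8.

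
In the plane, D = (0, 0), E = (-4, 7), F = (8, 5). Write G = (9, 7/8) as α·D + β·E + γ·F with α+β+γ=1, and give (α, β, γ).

(5/8, -1/2, 7/8)

Signed area of the reference triangle: [DEF] = ½·(0·(7−5) + (-4)·(5−0) + 8·(0−7)) = ½·(0 − 20 − 56) = -38.
[GEF] = ½·(9·(7−5) + (-4)·(5−(7/8)) + 8·(7/8−7)) = ½·(18 − 33/2 − 49) = -95/4, so the D-coordinate is (-95/4)/(-38) = 5/8.
[DGF] = ½·(0·(7/8−5) + 9·(5−0) + 8·(0−(7/8))) = ½·(0 + 45 − 7) = 19, so the E-coordinate is -1/2.
[DEG] = ½·(0·(7−(7/8)) + (-4)·(7/8−0) + 9·(0−7)) = ½·(0 − 7/2 − 63) = -133/4, so the F-coordinate is 7/8.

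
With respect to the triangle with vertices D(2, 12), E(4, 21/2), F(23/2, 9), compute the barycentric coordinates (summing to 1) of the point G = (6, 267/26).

Signed area of the reference triangle: [DEF] = ½·(2·(21/2−9) + 4·(9−12) + (23/2)·(12−(21/2))) = ½·(3 − 12 + 69/4) = 33/8.
[GEF] = ½·(6·(21/2−9) + 4·(9−(267/26)) + (23/2)·(267/26−(21/2))) = ½·(9 − 66/13 − 69/26) = 33/52, so the D-coordinate is (33/52)/(33/8) = 2/13.
[DGF] = ½·(2·(267/26−9) + 6·(9−12) + (23/2)·(12−(267/26))) = ½·(33/13 − 18 + 1035/52) = 231/104, so the E-coordinate is 7/13.
[DEG] = ½·(2·(21/2−(267/26)) + 4·(267/26−12) + 6·(12−(21/2))) = ½·(6/13 − 90/13 + 9) = 33/26, so the F-coordinate is 4/13.
Check: 2/13 + 7/13 + 4/13 = 1.

(2/13, 7/13, 4/13)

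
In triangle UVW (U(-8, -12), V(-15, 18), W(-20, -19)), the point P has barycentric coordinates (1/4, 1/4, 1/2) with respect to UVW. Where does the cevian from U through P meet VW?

Line UP meets VW where the U-coordinate vanishes; zeroing P's U-weight and renormalizing leaves V, W-weights 1/4 : 1/2 → (1/3, 2/3).
So Q = (1/3)·V + (2/3)·W = (-55/3, -20/3).

(-55/3, -20/3)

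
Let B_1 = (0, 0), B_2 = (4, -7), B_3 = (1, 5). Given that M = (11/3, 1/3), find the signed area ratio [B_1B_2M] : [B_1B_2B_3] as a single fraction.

[B_1B_2B_3] = ½·(0·(-7−5) + 4·(5−0) + 1·(0−(-7))) = ½·(0 + 20 + 7) = 27/2.
[B_1B_2M] = ½·(0·(-7−(1/3)) + 4·(1/3−0) + (11/3)·(0−(-7))) = ½·(0 + 4/3 + 77/3) = 27/2, so the ratio is (27/2)/(27/2) = 1.

1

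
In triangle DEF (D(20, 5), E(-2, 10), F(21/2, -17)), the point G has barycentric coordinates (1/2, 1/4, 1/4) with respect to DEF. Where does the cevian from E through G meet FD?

Line EG meets FD where the E-coordinate vanishes; zeroing G's E-weight and renormalizing leaves F, D-weights 1/4 : 1/2 → (1/3, 2/3).
So H = (1/3)·F + (2/3)·D = (101/6, -7/3).

(101/6, -7/3)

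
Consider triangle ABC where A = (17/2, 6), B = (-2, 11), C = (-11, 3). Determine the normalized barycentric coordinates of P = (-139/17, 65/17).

Signed area of the reference triangle: [ABC] = ½·((17/2)·(11−3) + (-2)·(3−6) + (-11)·(6−11)) = ½·(68 + 6 + 55) = 129/2.
[PBC] = ½·((-139/17)·(11−3) + (-2)·(3−(65/17)) + (-11)·(65/17−11)) = ½·(-1112/17 + 28/17 + 1342/17) = 129/17, so the A-coordinate is (129/17)/(129/2) = 2/17.
[APC] = ½·((17/2)·(65/17−3) + (-139/17)·(3−6) + (-11)·(6−(65/17))) = ½·(7 + 417/17 − 407/17) = 129/34, so the B-coordinate is 1/17.
[ABP] = ½·((17/2)·(11−(65/17)) + (-2)·(65/17−6) + (-139/17)·(6−11)) = ½·(61 + 74/17 + 695/17) = 903/17, so the C-coordinate is 14/17.

(2/17, 1/17, 14/17)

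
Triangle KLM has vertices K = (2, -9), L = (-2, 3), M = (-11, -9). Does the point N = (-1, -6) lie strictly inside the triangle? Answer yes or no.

Barycentric coordinates of N: (31/52, 1/4, 2/13).
The three coordinates are positive, positive, positive; a point is interior exactly when all three are positive.

yes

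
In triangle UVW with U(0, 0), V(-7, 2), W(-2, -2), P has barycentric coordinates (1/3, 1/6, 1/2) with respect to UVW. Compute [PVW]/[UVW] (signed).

The signed ratio [PVW]/[UVW] equals the barycentric coordinate of P at vertex U, which is 1/3.

1/3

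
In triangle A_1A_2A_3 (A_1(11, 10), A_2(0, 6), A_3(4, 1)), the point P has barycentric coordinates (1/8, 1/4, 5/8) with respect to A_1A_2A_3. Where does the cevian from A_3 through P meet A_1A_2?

Line A_3P meets A_1A_2 where the A_3-coordinate vanishes; zeroing P's A_3-weight and renormalizing leaves A_1, A_2-weights 1/8 : 1/4 → (1/3, 2/3).
So Q = (1/3)·A_1 + (2/3)·A_2 = (11/3, 22/3).

(11/3, 22/3)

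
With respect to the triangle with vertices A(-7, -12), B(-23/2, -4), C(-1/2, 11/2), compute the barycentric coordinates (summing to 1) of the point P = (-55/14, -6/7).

Signed area of the reference triangle: [ABC] = ½·((-7)·(-4−(11/2)) + (-23/2)·(11/2−(-12)) + (-1/2)·(-12−(-4))) = ½·(133/2 − 805/4 + 4) = -523/8.
[PBC] = ½·((-55/14)·(-4−(11/2)) + (-23/2)·(11/2−(-6/7)) + (-1/2)·(-6/7−(-4))) = ½·(1045/28 − 2047/28 − 11/7) = -523/28, so the A-coordinate is (-523/28)/(-523/8) = 2/7.
[APC] = ½·((-7)·(-6/7−(11/2)) + (-55/14)·(11/2−(-12)) + (-1/2)·(-12−(-6/7))) = ½·(89/2 − 275/4 + 39/7) = -523/56, so the B-coordinate is 1/7.
[ABP] = ½·((-7)·(-4−(-6/7)) + (-23/2)·(-6/7−(-12)) + (-55/14)·(-12−(-4))) = ½·(22 − 897/7 + 220/7) = -523/14, so the C-coordinate is 4/7.
Check: 2/7 + 1/7 + 4/7 = 1.

(2/7, 1/7, 4/7)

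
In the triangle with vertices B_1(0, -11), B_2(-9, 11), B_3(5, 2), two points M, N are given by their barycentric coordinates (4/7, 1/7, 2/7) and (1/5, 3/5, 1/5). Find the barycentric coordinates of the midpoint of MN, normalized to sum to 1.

Since both coordinate triples sum to 1, the midpoint's barycentrics are the componentwise average.
(4/7+1/5)/2 = 27/70; similarly 13/35 and 17/70.

(27/70, 13/35, 17/70)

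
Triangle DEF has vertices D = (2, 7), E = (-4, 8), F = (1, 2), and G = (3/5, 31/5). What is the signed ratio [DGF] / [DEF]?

[DEF] = ½·(2·(8−2) + (-4)·(2−7) + 1·(7−8)) = ½·(12 + 20 − 1) = 31/2.
[DGF] = ½·(2·(31/5−2) + (3/5)·(2−7) + 1·(7−(31/5))) = ½·(42/5 − 3 + 4/5) = 31/10, so the ratio is (31/10)/(31/2) = 1/5.

1/5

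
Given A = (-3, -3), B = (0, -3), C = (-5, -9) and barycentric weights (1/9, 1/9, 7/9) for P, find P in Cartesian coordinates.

P = (1/9)·A + (1/9)·B + (7/9)·C.
x-coordinate: (1/9)·(-3) + (1/9)·0 + (7/9)·(-5) = -38/9.
y-coordinate: (1/9)·(-3) + (1/9)·(-3) + (7/9)·(-9) = -23/3.

(-38/9, -23/3)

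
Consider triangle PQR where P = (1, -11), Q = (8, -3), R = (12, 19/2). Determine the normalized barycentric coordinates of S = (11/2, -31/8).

(1/2, 1/4, 1/4)

Signed area of the reference triangle: [PQR] = ½·(1·(-3−(19/2)) + 8·(19/2−(-11)) + 12·(-11−(-3))) = ½·(-25/2 + 164 − 96) = 111/4.
[SQR] = ½·((11/2)·(-3−(19/2)) + 8·(19/2−(-31/8)) + 12·(-31/8−(-3))) = ½·(-275/4 + 107 − 21/2) = 111/8, so the P-coordinate is (111/8)/(111/4) = 1/2.
[PSR] = ½·(1·(-31/8−(19/2)) + (11/2)·(19/2−(-11)) + 12·(-11−(-31/8))) = ½·(-107/8 + 451/4 − 171/2) = 111/16, so the Q-coordinate is 1/4.
[PQS] = ½·(1·(-3−(-31/8)) + 8·(-31/8−(-11)) + (11/2)·(-11−(-3))) = ½·(7/8 + 57 − 44) = 111/16, so the R-coordinate is 1/4.
Check: 1/2 + 1/4 + 1/4 = 1.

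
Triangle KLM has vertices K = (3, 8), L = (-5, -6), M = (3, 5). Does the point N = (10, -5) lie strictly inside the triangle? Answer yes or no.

no

Barycentric coordinates of N: (-157/24, -7/8, 101/12).
The three coordinates are negative, negative, positive; a point is interior exactly when all three are positive.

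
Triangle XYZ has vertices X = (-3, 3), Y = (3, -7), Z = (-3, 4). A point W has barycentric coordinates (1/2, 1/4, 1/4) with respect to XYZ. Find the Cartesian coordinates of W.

(-3/2, 3/4)

W = (1/2)·X + (1/4)·Y + (1/4)·Z.
x-coordinate: (1/2)·(-3) + (1/4)·3 + (1/4)·(-3) = -3/2.
y-coordinate: (1/2)·3 + (1/4)·(-7) + (1/4)·4 = 3/4.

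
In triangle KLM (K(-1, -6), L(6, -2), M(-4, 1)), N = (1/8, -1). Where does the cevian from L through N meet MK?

Barycentric coordinates of N with respect to KLM: (1/8, 3/8, 1/2).
On side MK the L-coordinate is zero; dropping N's L-weight 3/8 and renormalizing the remaining 1/2 : 1/8 gives weights 4/5, 1/5 on M, K.
J = (4/5)·(-4, 1) + (1/5)·(-1, -6) = (-17/5, -2/5).

(-17/5, -2/5)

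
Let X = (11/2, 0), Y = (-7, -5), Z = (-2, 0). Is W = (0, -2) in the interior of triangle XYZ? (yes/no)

yes

Barycentric coordinates of W: (8/15, 2/5, 1/15).
The three coordinates are positive, positive, positive; a point is interior exactly when all three are positive.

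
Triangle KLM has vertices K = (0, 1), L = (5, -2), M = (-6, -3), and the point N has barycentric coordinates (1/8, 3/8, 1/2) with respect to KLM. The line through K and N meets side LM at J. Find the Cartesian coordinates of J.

Line KN meets LM where the K-coordinate vanishes; zeroing N's K-weight and renormalizing leaves L, M-weights 3/8 : 1/2 → (3/7, 4/7).
So J = (3/7)·L + (4/7)·M = (-9/7, -18/7).

(-9/7, -18/7)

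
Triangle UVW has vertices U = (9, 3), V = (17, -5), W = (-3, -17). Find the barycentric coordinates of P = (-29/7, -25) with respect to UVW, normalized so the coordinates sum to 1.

Signed area of the reference triangle: [UVW] = ½·(9·(-5−(-17)) + 17·(-17−3) + (-3)·(3−(-5))) = ½·(108 − 340 − 24) = -128.
[PVW] = ½·((-29/7)·(-5−(-17)) + 17·(-17−(-25)) + (-3)·(-25−(-5))) = ½·(-348/7 + 136 + 60) = 512/7, so the U-coordinate is (512/7)/(-128) = -4/7.
[UPW] = ½·(9·(-25−(-17)) + (-29/7)·(-17−3) + (-3)·(3−(-25))) = ½·(-72 + 580/7 − 84) = -256/7, so the V-coordinate is 2/7.
[UVP] = ½·(9·(-5−(-25)) + 17·(-25−3) + (-29/7)·(3−(-5))) = ½·(180 − 476 − 232/7) = -1152/7, so the W-coordinate is 9/7.

(-4/7, 2/7, 9/7)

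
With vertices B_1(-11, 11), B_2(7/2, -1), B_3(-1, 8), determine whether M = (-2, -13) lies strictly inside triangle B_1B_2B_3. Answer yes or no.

Barycentric coordinates of M: (23/17, 142/51, -160/51).
The three coordinates are positive, positive, negative; a point is interior exactly when all three are positive.

no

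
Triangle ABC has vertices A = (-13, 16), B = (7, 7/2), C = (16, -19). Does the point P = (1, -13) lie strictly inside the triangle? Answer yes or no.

Barycentric coordinates of P: (21/25, -26/25, 6/5).
The three coordinates are positive, negative, positive; a point is interior exactly when all three are positive.

no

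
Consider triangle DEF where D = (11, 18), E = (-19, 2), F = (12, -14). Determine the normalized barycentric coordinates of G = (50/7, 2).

(3/7, 1/7, 3/7)

Signed area of the reference triangle: [DEF] = ½·(11·(2−(-14)) + (-19)·(-14−18) + 12·(18−2)) = ½·(176 + 608 + 192) = 488.
[GEF] = ½·((50/7)·(2−(-14)) + (-19)·(-14−2) + 12·(2−2)) = ½·(800/7 + 304 + 0) = 1464/7, so the D-coordinate is (1464/7)/488 = 3/7.
[DGF] = ½·(11·(2−(-14)) + (50/7)·(-14−18) + 12·(18−2)) = ½·(176 − 1600/7 + 192) = 488/7, so the E-coordinate is 1/7.
[DEG] = ½·(11·(2−2) + (-19)·(2−18) + (50/7)·(18−2)) = ½·(0 + 304 + 800/7) = 1464/7, so the F-coordinate is 3/7.
Check: 3/7 + 1/7 + 3/7 = 1.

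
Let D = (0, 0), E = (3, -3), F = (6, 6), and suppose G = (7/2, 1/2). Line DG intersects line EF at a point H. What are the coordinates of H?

(21/5, 3/5)

Barycentric coordinates of G with respect to DEF: (1/6, 1/2, 1/3).
On side EF the D-coordinate is zero; dropping G's D-weight 1/6 and renormalizing the remaining 1/2 : 1/3 gives weights 3/5, 2/5 on E, F.
H = (3/5)·(3, -3) + (2/5)·(6, 6) = (21/5, 3/5).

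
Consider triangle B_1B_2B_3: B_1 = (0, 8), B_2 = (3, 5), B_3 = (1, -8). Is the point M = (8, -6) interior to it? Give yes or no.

no

Barycentric coordinates of M: (-29/15, 38/15, 2/5).
The three coordinates are negative, positive, positive; a point is interior exactly when all three are positive.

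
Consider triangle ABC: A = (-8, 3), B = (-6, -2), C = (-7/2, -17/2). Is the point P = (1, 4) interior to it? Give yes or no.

Barycentric coordinates of P: (-121, 216, -94).
The three coordinates are negative, positive, negative; a point is interior exactly when all three are positive.

no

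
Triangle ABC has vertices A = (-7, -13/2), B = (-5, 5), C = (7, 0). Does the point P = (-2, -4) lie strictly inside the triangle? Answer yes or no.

Barycentric coordinates of P: (93/148, 5/296, 105/296).
The three coordinates are positive, positive, positive; a point is interior exactly when all three are positive.

yes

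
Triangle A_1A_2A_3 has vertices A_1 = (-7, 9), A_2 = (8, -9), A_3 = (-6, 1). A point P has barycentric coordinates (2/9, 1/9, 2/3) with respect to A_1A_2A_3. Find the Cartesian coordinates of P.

(-14/3, 5/3)

P = (2/9)·A_1 + (1/9)·A_2 + (2/3)·A_3.
x-coordinate: (2/9)·(-7) + (1/9)·8 + (2/3)·(-6) = -14/3.
y-coordinate: (2/9)·9 + (1/9)·(-9) + (2/3)·1 = 5/3.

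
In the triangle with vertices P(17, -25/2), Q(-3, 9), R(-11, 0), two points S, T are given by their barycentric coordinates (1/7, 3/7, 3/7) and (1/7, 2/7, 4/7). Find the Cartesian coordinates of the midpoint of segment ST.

(-29/7, 10/7)

Barycentric coordinates of the midpoint are the average: (1/7, 5/14, 1/2).
Converting: (1/7)·P + (5/14)·Q + (1/2)·R = (-29/7, 10/7).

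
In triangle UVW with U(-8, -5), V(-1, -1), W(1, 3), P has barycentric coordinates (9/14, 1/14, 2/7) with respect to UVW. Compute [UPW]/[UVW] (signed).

1/14

The signed ratio [UPW]/[UVW] equals the barycentric coordinate of P at vertex V, which is 1/14.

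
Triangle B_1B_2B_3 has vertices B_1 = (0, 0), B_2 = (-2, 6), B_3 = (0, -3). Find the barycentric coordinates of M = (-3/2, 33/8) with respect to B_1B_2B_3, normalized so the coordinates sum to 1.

(1/8, 3/4, 1/8)

Signed area of the reference triangle: [B_1B_2B_3] = ½·(0·(6−(-3)) + (-2)·(-3−0) + 0·(0−6)) = ½·(0 + 6 + 0) = 3.
[MB_2B_3] = ½·((-3/2)·(6−(-3)) + (-2)·(-3−(33/8)) + 0·(33/8−6)) = ½·(-27/2 + 57/4 + 0) = 3/8, so the B_1-coordinate is (3/8)/3 = 1/8.
[B_1MB_3] = ½·(0·(33/8−(-3)) + (-3/2)·(-3−0) + 0·(0−(33/8))) = ½·(0 + 9/2 + 0) = 9/4, so the B_2-coordinate is 3/4.
[B_1B_2M] = ½·(0·(6−(33/8)) + (-2)·(33/8−0) + (-3/2)·(0−6)) = ½·(0 − 33/4 + 9) = 3/8, so the B_3-coordinate is 1/8.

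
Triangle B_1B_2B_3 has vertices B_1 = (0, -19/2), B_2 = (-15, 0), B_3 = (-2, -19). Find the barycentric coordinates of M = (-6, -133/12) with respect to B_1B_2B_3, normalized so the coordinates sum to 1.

(1/6, 1/3, 1/2)

Signed area of the reference triangle: [B_1B_2B_3] = ½·(0·(0−(-19)) + (-15)·(-19−(-19/2)) + (-2)·(-19/2−0)) = ½·(0 + 285/2 + 19) = 323/4.
[MB_2B_3] = ½·((-6)·(0−(-19)) + (-15)·(-19−(-133/12)) + (-2)·(-133/12−0)) = ½·(-114 + 475/4 + 133/6) = 323/24, so the B_1-coordinate is (323/24)/(323/4) = 1/6.
[B_1MB_3] = ½·(0·(-133/12−(-19)) + (-6)·(-19−(-19/2)) + (-2)·(-19/2−(-133/12))) = ½·(0 + 57 − 19/6) = 323/12, so the B_2-coordinate is 1/3.
[B_1B_2M] = ½·(0·(0−(-133/12)) + (-15)·(-133/12−(-19/2)) + (-6)·(-19/2−0)) = ½·(0 + 95/4 + 57) = 323/8, so the B_3-coordinate is 1/2.
Check: 1/6 + 1/3 + 1/2 = 1.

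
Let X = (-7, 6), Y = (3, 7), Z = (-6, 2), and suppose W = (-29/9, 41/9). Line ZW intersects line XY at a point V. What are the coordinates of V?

(-1, 33/5)

Barycentric coordinates of W with respect to XYZ: (2/9, 1/3, 4/9).
On side XY the Z-coordinate is zero; dropping W's Z-weight 4/9 and renormalizing the remaining 2/9 : 1/3 gives weights 2/5, 3/5 on X, Y.
V = (2/5)·(-7, 6) + (3/5)·(3, 7) = (-1, 33/5).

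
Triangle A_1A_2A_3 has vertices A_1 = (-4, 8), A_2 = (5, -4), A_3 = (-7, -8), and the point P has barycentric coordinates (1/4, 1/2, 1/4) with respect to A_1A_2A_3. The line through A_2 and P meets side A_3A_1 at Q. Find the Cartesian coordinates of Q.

Line A_2P meets A_3A_1 where the A_2-coordinate vanishes; zeroing P's A_2-weight and renormalizing leaves A_3, A_1-weights 1/4 : 1/4 → (1/2, 1/2).
So Q = (1/2)·A_3 + (1/2)·A_1 = (-11/2, 0).

(-11/2, 0)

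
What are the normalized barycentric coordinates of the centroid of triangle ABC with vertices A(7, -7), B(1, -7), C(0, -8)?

(1/3, 1/3, 1/3)

The centroid is the average of the vertices, so each weight is 1/3.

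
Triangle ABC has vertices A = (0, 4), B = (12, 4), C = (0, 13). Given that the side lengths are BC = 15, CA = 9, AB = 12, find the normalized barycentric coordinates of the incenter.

(5/12, 1/4, 1/3)

The incenter has barycentric coordinates proportional to the opposite side lengths: (15 : 9 : 12).
Normalizing by 15+9+12 = 36 gives (5/12, 1/4, 1/3).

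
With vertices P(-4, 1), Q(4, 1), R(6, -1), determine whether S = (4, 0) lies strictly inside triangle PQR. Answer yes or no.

Barycentric coordinates of S: (1/8, 3/8, 1/2).
The three coordinates are positive, positive, positive; a point is interior exactly when all three are positive.

yes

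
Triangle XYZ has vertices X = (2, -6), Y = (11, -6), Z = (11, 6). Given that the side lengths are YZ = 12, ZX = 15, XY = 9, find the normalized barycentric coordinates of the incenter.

(1/3, 5/12, 1/4)

The incenter has barycentric coordinates proportional to the opposite side lengths: (12 : 15 : 9).
Normalizing by 12+15+9 = 36 gives (1/3, 5/12, 1/4).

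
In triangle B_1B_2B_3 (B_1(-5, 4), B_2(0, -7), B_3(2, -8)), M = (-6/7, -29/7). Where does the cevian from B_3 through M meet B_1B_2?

(-2, -13/5)

Barycentric coordinates of M with respect to B_1B_2B_3: (2/7, 3/7, 2/7).
On side B_1B_2 the B_3-coordinate is zero; dropping M's B_3-weight 2/7 and renormalizing the remaining 2/7 : 3/7 gives weights 2/5, 3/5 on B_1, B_2.
N = (2/5)·(-5, 4) + (3/5)·(0, -7) = (-2, -13/5).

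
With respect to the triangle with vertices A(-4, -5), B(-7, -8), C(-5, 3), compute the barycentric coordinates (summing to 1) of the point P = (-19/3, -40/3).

(2/3, 1, -2/3)

Signed area of the reference triangle: [ABC] = ½·((-4)·(-8−3) + (-7)·(3−(-5)) + (-5)·(-5−(-8))) = ½·(44 − 56 − 15) = -27/2.
[PBC] = ½·((-19/3)·(-8−3) + (-7)·(3−(-40/3)) + (-5)·(-40/3−(-8))) = ½·(209/3 − 343/3 + 80/3) = -9, so the A-coordinate is (-9)/(-27/2) = 2/3.
[APC] = ½·((-4)·(-40/3−3) + (-19/3)·(3−(-5)) + (-5)·(-5−(-40/3))) = ½·(196/3 − 152/3 − 125/3) = -27/2, so the B-coordinate is 1.
[ABP] = ½·((-4)·(-8−(-40/3)) + (-7)·(-40/3−(-5)) + (-19/3)·(-5−(-8))) = ½·(-64/3 + 175/3 − 19) = 9, so the C-coordinate is -2/3.
Check: 2/3 + 1 − 2/3 = 1.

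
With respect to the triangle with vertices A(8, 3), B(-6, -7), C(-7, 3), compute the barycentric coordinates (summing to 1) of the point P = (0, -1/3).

(4/9, 1/3, 2/9)

Signed area of the reference triangle: [ABC] = ½·(8·(-7−3) + (-6)·(3−3) + (-7)·(3−(-7))) = ½·(-80 + 0 − 70) = -75.
[PBC] = ½·(0·(-7−3) + (-6)·(3−(-1/3)) + (-7)·(-1/3−(-7))) = ½·(0 − 20 − 140/3) = -100/3, so the A-coordinate is (-100/3)/(-75) = 4/9.
[APC] = ½·(8·(-1/3−3) + 0·(3−3) + (-7)·(3−(-1/3))) = ½·(-80/3 + 0 − 70/3) = -25, so the B-coordinate is 1/3.
[ABP] = ½·(8·(-7−(-1/3)) + (-6)·(-1/3−3) + 0·(3−(-7))) = ½·(-160/3 + 20 + 0) = -50/3, so the C-coordinate is 2/9.
Check: 4/9 + 1/3 + 2/9 = 1.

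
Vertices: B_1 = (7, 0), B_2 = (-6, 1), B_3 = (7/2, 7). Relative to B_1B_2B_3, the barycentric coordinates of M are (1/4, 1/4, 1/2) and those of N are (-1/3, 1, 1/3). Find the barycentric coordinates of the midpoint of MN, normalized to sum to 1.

Since both coordinate triples sum to 1, the midpoint's barycentrics are the componentwise average.
(1/4+-1/3)/2 = -1/24; similarly 5/8 and 5/12.

(-1/24, 5/8, 5/12)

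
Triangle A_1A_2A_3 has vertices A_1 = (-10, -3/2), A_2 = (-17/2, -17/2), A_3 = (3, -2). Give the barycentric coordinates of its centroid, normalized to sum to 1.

(1/3, 1/3, 1/3)

The centroid is the average of the vertices, so each weight is 1/3.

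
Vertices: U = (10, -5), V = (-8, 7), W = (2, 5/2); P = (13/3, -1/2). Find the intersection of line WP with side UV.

(11/2, -2)

Barycentric coordinates of P with respect to UVW: (1/2, 1/6, 1/3).
On side UV the W-coordinate is zero; dropping P's W-weight 1/3 and renormalizing the remaining 1/2 : 1/6 gives weights 3/4, 1/4 on U, V.
Q = (3/4)·(10, -5) + (1/4)·(-8, 7) = (11/2, -2).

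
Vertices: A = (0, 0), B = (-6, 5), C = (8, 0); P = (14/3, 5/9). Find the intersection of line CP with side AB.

(-2, 5/3)

Barycentric coordinates of P with respect to ABC: (2/9, 1/9, 2/3).
On side AB the C-coordinate is zero; dropping P's C-weight 2/3 and renormalizing the remaining 2/9 : 1/9 gives weights 2/3, 1/3 on A, B.
Q = (2/3)·(0, 0) + (1/3)·(-6, 5) = (-2, 5/3).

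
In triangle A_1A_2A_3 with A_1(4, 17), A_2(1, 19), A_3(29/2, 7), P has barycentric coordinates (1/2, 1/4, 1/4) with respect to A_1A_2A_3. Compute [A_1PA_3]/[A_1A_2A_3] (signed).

The signed ratio [A_1PA_3]/[A_1A_2A_3] equals the barycentric coordinate of P at vertex A_2, which is 1/4.

1/4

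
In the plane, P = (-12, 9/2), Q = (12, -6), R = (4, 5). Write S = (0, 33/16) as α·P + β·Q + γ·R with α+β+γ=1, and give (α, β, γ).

(3/8, 1/4, 3/8)

Signed area of the reference triangle: [PQR] = ½·((-12)·(-6−5) + 12·(5−(9/2)) + 4·(9/2−(-6))) = ½·(132 + 6 + 42) = 90.
[SQR] = ½·(0·(-6−5) + 12·(5−(33/16)) + 4·(33/16−(-6))) = ½·(0 + 141/4 + 129/4) = 135/4, so the P-coordinate is (135/4)/90 = 3/8.
[PSR] = ½·((-12)·(33/16−5) + 0·(5−(9/2)) + 4·(9/2−(33/16))) = ½·(141/4 + 0 + 39/4) = 45/2, so the Q-coordinate is 1/4.
[PQS] = ½·((-12)·(-6−(33/16)) + 12·(33/16−(9/2)) + 0·(9/2−(-6))) = ½·(387/4 − 117/4 + 0) = 135/4, so the R-coordinate is 3/8.
Check: 3/8 + 1/4 + 3/8 = 1.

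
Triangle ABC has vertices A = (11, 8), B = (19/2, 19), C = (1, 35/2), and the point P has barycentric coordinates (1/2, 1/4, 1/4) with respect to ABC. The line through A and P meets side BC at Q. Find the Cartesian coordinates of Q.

(21/4, 73/4)

Line AP meets BC where the A-coordinate vanishes; zeroing P's A-weight and renormalizing leaves B, C-weights 1/4 : 1/4 → (1/2, 1/2).
So Q = (1/2)·B + (1/2)·C = (21/4, 73/4).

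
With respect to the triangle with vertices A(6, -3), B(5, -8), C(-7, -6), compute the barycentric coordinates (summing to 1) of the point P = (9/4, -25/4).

Signed area of the reference triangle: [ABC] = ½·(6·(-8−(-6)) + 5·(-6−(-3)) + (-7)·(-3−(-8))) = ½·(-12 − 15 − 35) = -31.
[PBC] = ½·((9/4)·(-8−(-6)) + 5·(-6−(-25/4)) + (-7)·(-25/4−(-8))) = ½·(-9/2 + 5/4 − 49/4) = -31/4, so the A-coordinate is (-31/4)/(-31) = 1/4.
[APC] = ½·(6·(-25/4−(-6)) + (9/4)·(-6−(-3)) + (-7)·(-3−(-25/4))) = ½·(-3/2 − 27/4 − 91/4) = -31/2, so the B-coordinate is 1/2.
[ABP] = ½·(6·(-8−(-25/4)) + 5·(-25/4−(-3)) + (9/4)·(-3−(-8))) = ½·(-21/2 − 65/4 + 45/4) = -31/4, so the C-coordinate is 1/4.
Check: 1/4 + 1/2 + 1/4 = 1.

(1/4, 1/2, 1/4)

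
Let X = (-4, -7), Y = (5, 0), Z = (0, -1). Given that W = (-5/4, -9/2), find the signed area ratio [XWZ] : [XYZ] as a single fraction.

1/4

[XYZ] = ½·((-4)·(0−(-1)) + 5·(-1−(-7)) + 0·(-7−0)) = ½·(-4 + 30 + 0) = 13.
[XWZ] = ½·((-4)·(-9/2−(-1)) + (-5/4)·(-1−(-7)) + 0·(-7−(-9/2))) = ½·(14 − 15/2 + 0) = 13/4, so the ratio is (13/4)/13 = 1/4.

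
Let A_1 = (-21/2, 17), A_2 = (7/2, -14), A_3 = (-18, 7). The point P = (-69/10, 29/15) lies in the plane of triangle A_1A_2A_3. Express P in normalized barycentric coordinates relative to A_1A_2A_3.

(1/3, 2/5, 4/15)

Signed area of the reference triangle: [A_1A_2A_3] = ½·((-21/2)·(-14−7) + (7/2)·(7−17) + (-18)·(17−(-14))) = ½·(441/2 − 35 − 558) = -745/4.
[PA_2A_3] = ½·((-69/10)·(-14−7) + (7/2)·(7−(29/15)) + (-18)·(29/15−(-14))) = ½·(1449/10 + 266/15 − 1434/5) = -745/12, so the A_1-coordinate is (-745/12)/(-745/4) = 1/3.
[A_1PA_3] = ½·((-21/2)·(29/15−7) + (-69/10)·(7−17) + (-18)·(17−(29/15))) = ½·(266/5 + 69 − 1356/5) = -149/2, so the A_2-coordinate is 2/5.
[A_1A_2P] = ½·((-21/2)·(-14−(29/15)) + (7/2)·(29/15−17) + (-69/10)·(17−(-14))) = ½·(1673/10 − 791/15 − 2139/10) = -149/3, so the A_3-coordinate is 4/15.
Check: 1/3 + 2/5 + 4/15 = 1.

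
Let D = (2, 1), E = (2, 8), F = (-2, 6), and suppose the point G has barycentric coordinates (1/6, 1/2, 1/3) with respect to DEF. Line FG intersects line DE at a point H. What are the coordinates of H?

Line FG meets DE where the F-coordinate vanishes; zeroing G's F-weight and renormalizing leaves D, E-weights 1/6 : 1/2 → (1/4, 3/4).
So H = (1/4)·D + (3/4)·E = (2, 25/4).

(2, 25/4)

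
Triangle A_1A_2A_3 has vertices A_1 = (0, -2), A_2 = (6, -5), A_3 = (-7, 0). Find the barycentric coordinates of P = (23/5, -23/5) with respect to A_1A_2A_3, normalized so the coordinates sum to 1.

Signed area of the reference triangle: [A_1A_2A_3] = ½·(0·(-5−0) + 6·(0−(-2)) + (-7)·(-2−(-5))) = ½·(0 + 12 − 21) = -9/2.
[PA_2A_3] = ½·((23/5)·(-5−0) + 6·(0−(-23/5)) + (-7)·(-23/5−(-5))) = ½·(-23 + 138/5 − 14/5) = 9/10, so the A_1-coordinate is (9/10)/(-9/2) = -1/5.
[A_1PA_3] = ½·(0·(-23/5−0) + (23/5)·(0−(-2)) + (-7)·(-2−(-23/5))) = ½·(0 + 46/5 − 91/5) = -9/2, so the A_2-coordinate is 1.
[A_1A_2P] = ½·(0·(-5−(-23/5)) + 6·(-23/5−(-2)) + (23/5)·(-2−(-5))) = ½·(0 − 78/5 + 69/5) = -9/10, so the A_3-coordinate is 1/5.

(-1/5, 1, 1/5)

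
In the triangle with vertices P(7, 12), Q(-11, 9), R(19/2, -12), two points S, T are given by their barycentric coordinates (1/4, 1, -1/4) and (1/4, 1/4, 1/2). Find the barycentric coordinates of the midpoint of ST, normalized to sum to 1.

Since both coordinate triples sum to 1, the midpoint's barycentrics are the componentwise average.
(1/4+1/4)/2 = 1/4; similarly 5/8 and 1/8.

(1/4, 5/8, 1/8)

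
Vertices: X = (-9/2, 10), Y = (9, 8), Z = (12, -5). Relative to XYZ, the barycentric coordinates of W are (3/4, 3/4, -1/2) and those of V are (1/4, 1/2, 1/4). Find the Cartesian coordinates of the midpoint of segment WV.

Barycentric coordinates of the midpoint are the average: (1/2, 5/8, -1/8).
Converting: (1/2)·X + (5/8)·Y + (-1/8)·Z = (15/8, 85/8).

(15/8, 85/8)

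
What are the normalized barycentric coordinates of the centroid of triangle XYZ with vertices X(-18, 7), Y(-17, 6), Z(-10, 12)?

(1/3, 1/3, 1/3)

The centroid is the average of the vertices, so each weight is 1/3.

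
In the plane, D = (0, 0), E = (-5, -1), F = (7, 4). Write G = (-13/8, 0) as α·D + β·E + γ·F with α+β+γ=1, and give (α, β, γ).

Signed area of the reference triangle: [DEF] = ½·(0·(-1−4) + (-5)·(4−0) + 7·(0−(-1))) = ½·(0 − 20 + 7) = -13/2.
[GEF] = ½·((-13/8)·(-1−4) + (-5)·(4−0) + 7·(0−(-1))) = ½·(65/8 − 20 + 7) = -39/16, so the D-coordinate is (-39/16)/(-13/2) = 3/8.
[DGF] = ½·(0·(0−4) + (-13/8)·(4−0) + 7·(0−0)) = ½·(0 − 13/2 + 0) = -13/4, so the E-coordinate is 1/2.
[DEG] = ½·(0·(-1−0) + (-5)·(0−0) + (-13/8)·(0−(-1))) = ½·(0 + 0 − 13/8) = -13/16, so the F-coordinate is 1/8.

(3/8, 1/2, 1/8)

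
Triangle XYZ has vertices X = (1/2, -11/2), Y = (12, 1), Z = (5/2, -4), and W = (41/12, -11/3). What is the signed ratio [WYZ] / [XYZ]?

1/3

[XYZ] = ½·((1/2)·(1−(-4)) + 12·(-4−(-11/2)) + (5/2)·(-11/2−1)) = ½·(5/2 + 18 − 65/4) = 17/8.
[WYZ] = ½·((41/12)·(1−(-4)) + 12·(-4−(-11/3)) + (5/2)·(-11/3−1)) = ½·(205/12 − 4 − 35/3) = 17/24, so the ratio is (17/24)/(17/8) = 1/3.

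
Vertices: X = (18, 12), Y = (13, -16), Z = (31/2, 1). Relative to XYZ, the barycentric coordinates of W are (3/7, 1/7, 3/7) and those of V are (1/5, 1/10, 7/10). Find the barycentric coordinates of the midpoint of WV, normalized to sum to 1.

(11/35, 17/140, 79/140)

Since both coordinate triples sum to 1, the midpoint's barycentrics are the componentwise average.
(3/7+1/5)/2 = 11/35; similarly 17/140 and 79/140.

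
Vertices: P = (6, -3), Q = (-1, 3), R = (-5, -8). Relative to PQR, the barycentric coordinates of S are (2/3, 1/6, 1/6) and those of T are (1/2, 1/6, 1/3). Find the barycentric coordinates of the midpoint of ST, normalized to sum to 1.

Since both coordinate triples sum to 1, the midpoint's barycentrics are the componentwise average.
(2/3+1/2)/2 = 7/12; similarly 1/6 and 1/4.

(7/12, 1/6, 1/4)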